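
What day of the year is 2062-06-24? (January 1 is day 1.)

Days in months before June: 31 + 28 + 31 + 30 + 31 = 151.
Plus 24 days into June → day 175.

175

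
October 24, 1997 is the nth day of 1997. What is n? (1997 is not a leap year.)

297

Days in months before October: 31 + 28 + 31 + 30 + 31 + 30 + 31 + 31 + 30 = 273.
Plus 24 days into October → day 297.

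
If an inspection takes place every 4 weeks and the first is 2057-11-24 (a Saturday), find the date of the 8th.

The 8th occurrence is 7 intervals after the first: 7 × 28 = 196 days after 2057-11-24.
November has 30 days — 6 days to the end of November leaves 190.
December has 31 days (159 left).
January has 31 days (128 left).
February has 28 days (100 left).
March has 31 days (69 left).
April has 30 days (39 left).
May has 31 days (8 left).
8 days into June → 2058-06-08.

2058-06-08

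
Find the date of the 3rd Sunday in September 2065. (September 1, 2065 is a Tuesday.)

September 2065 begins on a Tuesday, so the first Sunday is September 6 (5 days later).
The 3rd Sunday is 2 weeks later: 6 + 14 = 20.

20 September 2065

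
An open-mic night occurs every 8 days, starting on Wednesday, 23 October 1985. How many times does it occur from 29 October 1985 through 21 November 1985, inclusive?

3

Occurrences land 8·i days after 23 October 1985 for i = 0, 1, 2, …
29 October 1985 is 6 days after the start; 6 ÷ 8 = 0 remainder 6; since the remainder is 6, round up to i = 1. First occurrence in the window: #2 on 31 October 1985 (1×8 = 8 days in).
21 November 1985 is 29 days after the start; 29 ÷ 8 = 3 remainder 5. Last occurrence in the window: #4 on 16 November 1985.
Occurrences #2 through #4: 3 in total.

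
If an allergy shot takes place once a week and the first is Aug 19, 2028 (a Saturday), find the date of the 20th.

The 20th occurrence is 19 intervals after the first: 19 × 7 = 133 days after Aug 19, 2028.
Aug has 31 days — 12 days to the end of Aug leaves 121.
Sep has 30 days (91 left).
Oct has 31 days (60 left).
Nov has 30 days (30 left).
30 days into Dec → Dec 30, 2028.

Dec 30, 2028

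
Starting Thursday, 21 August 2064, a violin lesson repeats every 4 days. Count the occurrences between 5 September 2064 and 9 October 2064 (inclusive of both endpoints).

9

Occurrences land 4·i days after 21 August 2064 for i = 0, 1, 2, …
5 September 2064 is 15 days after the start; 15 ÷ 4 = 3 remainder 3; since the remainder is 3, round up to i = 4. First occurrence in the window: #5 on 6 September 2064 (4×4 = 16 days in).
9 October 2064 is 49 days after the start; 49 ÷ 4 = 12 remainder 1. Last occurrence in the window: #13 on 8 October 2064.
Occurrences #5 through #13: 9 in total.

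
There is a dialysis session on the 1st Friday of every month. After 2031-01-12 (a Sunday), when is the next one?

2031-02-07

January 2031 starts on a Wednesday, so its 1st Friday is 2031-01-03 (2 days in).
That is not after 2031-01-12, so look at February 2031.
February 2031 starts on a Saturday, so its 1st Friday is 2031-02-07 (6 days in).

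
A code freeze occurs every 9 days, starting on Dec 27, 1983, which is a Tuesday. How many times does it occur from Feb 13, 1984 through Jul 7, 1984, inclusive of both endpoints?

16

Occurrences land 9·i days after Dec 27, 1983 for i = 0, 1, 2, …
Feb 13, 1984 is 48 days after the start; 48 ÷ 9 = 5 remainder 3; since the remainder is 3, round up to i = 6. First occurrence in the window: #7 on Feb 19, 1984 (6×9 = 54 days in).
Jul 7, 1984 is 193 days after the start; 193 ÷ 9 = 21 remainder 4. Last occurrence in the window: #22 on Jul 3, 1984.
Occurrences #7 through #22: 16 in total.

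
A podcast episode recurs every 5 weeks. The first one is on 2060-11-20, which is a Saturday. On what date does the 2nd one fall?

2060-12-25

The 2nd occurrence is 1 interval after the first: 1 × 35 = 35 days after 2060-11-20.
November has 30 days — 10 days to the end of November leaves 25.
25 days into December → 2060-12-25.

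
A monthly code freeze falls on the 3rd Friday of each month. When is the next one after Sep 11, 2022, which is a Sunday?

Sep 2022 starts on a Thursday; its first Friday is the 2nd, so the 3rd Friday is the 16th — Sep 16, 2022.
Sep 16, 2022 is after Sep 11, 2022, so that is the next one.

Sep 16, 2022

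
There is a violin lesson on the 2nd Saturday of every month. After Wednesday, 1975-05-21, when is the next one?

May 1975 starts on a Thursday; its first Saturday is the 3rd, so the 2nd Saturday is the 10th — 1975-05-10.
That is not after 1975-05-21, so look at June 1975.
June 1975 starts on a Sunday; its first Saturday is the 7th, so the 2nd Saturday is the 14th — 1975-06-14.

1975-06-14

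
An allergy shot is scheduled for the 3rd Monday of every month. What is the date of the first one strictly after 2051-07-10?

July 2051 starts on a Saturday; its first Monday is the 3rd, so the 3rd Monday is the 17th — 2051-07-17.
2051-07-17 is after 2051-07-10, so that is the next one.

2051-07-17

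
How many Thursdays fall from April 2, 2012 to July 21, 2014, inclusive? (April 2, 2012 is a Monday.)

120

April 2, 2012 is a Monday; the first Thursday on or after it is April 5, 2012 (3 days later).
From April 5, 2012 to July 21, 2014: 270 + 365 + 202 = 837 days (rest of 2012, 2013, to July 21, 2014 in 2014).
837 ÷ 7 = 119 full weeks with remainder 4, so 119 more Thursdays after the first → 120.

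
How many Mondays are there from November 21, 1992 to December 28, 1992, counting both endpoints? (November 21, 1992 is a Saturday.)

November 21, 1992 is a Saturday; the first Monday on or after it is November 23, 1992 (2 days later).
From November 23, 1992 to December 28, 1992: 7 + 28 = 35 days (rest of November, December).
35 ÷ 7 = 5 full weeks with remainder 0, so 5 more Mondays after the first → 6.

6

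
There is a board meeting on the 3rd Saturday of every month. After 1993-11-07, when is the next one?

November 1993 starts on a Monday; its first Saturday is the 6th, so the 3rd Saturday is the 20th — 1993-11-20.
1993-11-20 is after 1993-11-07, so that is the next one.

1993-11-20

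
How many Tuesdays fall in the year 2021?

Jan 1, 2021 is a Friday; the first Tuesday on or after it is Jan 5, 2021 (4 days later).
From Jan 5, 2021 to Dec 31, 2021: 26 + 28 + 31 + 30 + 31 + 30 + 31 + 31 + 30 + 31 + 30 + 31 = 360 days (rest of Jan, Feb, Mar, Apr, May, Jun, Jul, Aug, Sep, Oct, Nov, Dec).
360 ÷ 7 = 51 full weeks with remainder 3, so 51 more Tuesdays after the first → 52.

52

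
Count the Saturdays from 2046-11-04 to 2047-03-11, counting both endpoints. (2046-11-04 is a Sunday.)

2046-11-04 is a Sunday; the first Saturday on or after it is 2046-11-10 (6 days later).
From 2046-11-10 to 2047-03-11: 20 + 31 + 31 + 28 + 11 = 121 days (rest of November, December, January, February, March).
121 ÷ 7 = 17 full weeks with remainder 2, so 17 more Saturdays after the first → 18.

18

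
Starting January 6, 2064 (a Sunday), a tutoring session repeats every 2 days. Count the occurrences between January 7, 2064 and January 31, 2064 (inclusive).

Occurrences land 2·i days after January 6, 2064 for i = 0, 1, 2, …
January 7, 2064 is 1 day after the start; 1 ÷ 2 = 0 remainder 1; since the remainder is 1, round up to i = 1. First occurrence in the window: #2 on January 8, 2064 (1×2 = 2 days in).
January 31, 2064 is 25 days after the start; 25 ÷ 2 = 12 remainder 1. Last occurrence in the window: #13 on January 30, 2064.
Occurrences #2 through #13: 12 in total.

12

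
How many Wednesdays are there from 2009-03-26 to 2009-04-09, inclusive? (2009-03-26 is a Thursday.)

2

2009-03-26 is a Thursday; the first Wednesday on or after it is 2009-04-01 (6 days later).
From 2009-04-01 to 2009-04-09 is 9 − 1 = 8 days.
8 ÷ 7 = 1 full weeks with remainder 1, so 1 more Wednesdays after the first → 2.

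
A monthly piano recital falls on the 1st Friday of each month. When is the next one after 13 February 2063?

2 March 2063

February 2063 starts on a Thursday, so its 1st Friday is 2 February 2063 (1 day in).
That is not after 13 February 2063, so look at March 2063.
March 2063 starts on a Thursday, so its 1st Friday is 2 March 2063 (1 day in).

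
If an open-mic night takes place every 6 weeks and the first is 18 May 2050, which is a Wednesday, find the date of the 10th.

31 May 2051

The 10th occurrence is 9 intervals after the first: 9 × 42 = 378 days after 18 May 2050.
May has 31 days — 13 days to the end of May leaves 365.
June has 30 days (335 left).
July has 31 days (304 left).
August has 31 days (273 left).
September has 30 days (243 left).
October has 31 days (212 left).
November has 30 days (182 left).
December has 31 days (151 left).
January has 31 days (120 left).
February has 28 days (92 left).
March has 31 days (61 left).
April has 30 days (31 left).
31 days into May → 31 May 2051.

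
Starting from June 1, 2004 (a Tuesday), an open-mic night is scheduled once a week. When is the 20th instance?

The 20th occurrence is 19 intervals after the first: 19 × 7 = 133 days after June 1, 2004.
June has 30 days — 29 days to the end of June leaves 104.
July has 31 days (73 left).
August has 31 days (42 left).
September has 30 days (12 left).
12 days into October → October 12, 2004.

October 12, 2004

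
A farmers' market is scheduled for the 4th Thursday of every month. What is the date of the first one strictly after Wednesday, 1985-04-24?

April 1985 starts on a Monday; its first Thursday is the 4th, so the 4th Thursday is the 25th — 1985-04-25.
1985-04-25 is after 1985-04-24, so that is the next one.

1985-04-25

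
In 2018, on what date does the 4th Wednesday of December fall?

December 26, 2018

December 2018 begins on a Saturday, so the first Wednesday is December 5 (4 days later).
The 4th Wednesday is 3 weeks later: 5 + 21 = 26.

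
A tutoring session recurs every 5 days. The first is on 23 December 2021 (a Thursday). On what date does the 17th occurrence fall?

The 17th occurrence is 16 intervals after the first: 16 × 5 = 80 days after 23 December 2021.
December has 31 days — 8 days to the end of December leaves 72.
January has 31 days (41 left).
February has 28 days (13 left).
13 days into March → 13 March 2022.

13 March 2022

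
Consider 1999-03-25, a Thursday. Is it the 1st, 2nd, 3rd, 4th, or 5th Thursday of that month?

4th

Day 25 falls in week ⌈25/7⌉ of the month.
Days 1–7 hold the 1st Thursday, 8–14 the 2nd, 15–21 the 3rd, 22–28 the 4th, 29–31 the 5th.
25 is in the range for the 4th.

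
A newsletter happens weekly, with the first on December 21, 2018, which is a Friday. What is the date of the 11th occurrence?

March 1, 2019

The 11th occurrence is 10 intervals after the first: 10 × 7 = 70 days after December 21, 2018.
December has 31 days — 10 days to the end of December leaves 60.
January has 31 days (29 left).
February has 28 days (1 left).
1 day into March → March 1, 2019.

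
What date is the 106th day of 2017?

January has 31 days (106 − 31 = 75 remain).
February has 28 days (75 − 28 = 47 remain).
March has 31 days (47 − 31 = 16 remain).
16 into April → April 16.

April 16, 2017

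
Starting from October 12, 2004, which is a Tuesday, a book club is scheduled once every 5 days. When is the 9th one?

November 21, 2004

The 9th occurrence is 8 intervals after the first: 8 × 5 = 40 days after October 12, 2004.
October has 31 days — 19 days to the end of October leaves 21.
21 days into November → November 21, 2004.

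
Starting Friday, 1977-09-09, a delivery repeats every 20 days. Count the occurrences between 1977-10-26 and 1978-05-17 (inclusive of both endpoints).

Occurrences land 20·i days after 1977-09-09 for i = 0, 1, 2, …
1977-10-26 is 47 days after the start; 47 ÷ 20 = 2 remainder 7; since the remainder is 7, round up to i = 3. First occurrence in the window: #4 on 1977-11-08 (3×20 = 60 days in).
1978-05-17 is 250 days after the start; 250 ÷ 20 = 12 remainder 10. Last occurrence in the window: #13 on 1978-05-07.
Occurrences #4 through #13: 10 in total.

10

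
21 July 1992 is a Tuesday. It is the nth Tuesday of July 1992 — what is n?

Day 21 falls in week ⌈21/7⌉ of the month.
Days 1–7 hold the 1st Tuesday, 8–14 the 2nd, 15–21 the 3rd, 22–28 the 4th, 29–31 the 5th.
21 is in the range for the 3rd.

3rd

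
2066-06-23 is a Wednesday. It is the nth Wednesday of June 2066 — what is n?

4th

Day 23 falls in week ⌈23/7⌉ of the month.
Days 1–7 hold the 1st Wednesday, 8–14 the 2nd, 15–21 the 3rd, 22–28 the 4th, 29–31 the 5th.
23 is in the range for the 4th.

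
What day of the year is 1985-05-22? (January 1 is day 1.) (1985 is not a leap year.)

Days in months before May: 31 + 28 + 31 + 30 = 120.
Plus 22 days into May → day 142.

142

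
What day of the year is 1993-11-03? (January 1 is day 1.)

307

Days in months before November: 31 + 28 + 31 + 30 + 31 + 30 + 31 + 31 + 30 + 31 = 304.
Plus 3 days into November → day 307.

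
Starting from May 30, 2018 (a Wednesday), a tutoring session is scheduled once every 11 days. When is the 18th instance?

December 3, 2018

The 18th occurrence is 17 intervals after the first: 17 × 11 = 187 days after May 30, 2018.
May has 31 days — 1 day to the end of May leaves 186.
June has 30 days (156 left).
July has 31 days (125 left).
August has 31 days (94 left).
September has 30 days (64 left).
October has 31 days (33 left).
November has 30 days (3 left).
3 days into December → December 3, 2018.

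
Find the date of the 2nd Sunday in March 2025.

9 March 2025

The first Sunday of March 2025 is March 2.
The 2nd Sunday is 1 weeks later: 2 + 7 = 9.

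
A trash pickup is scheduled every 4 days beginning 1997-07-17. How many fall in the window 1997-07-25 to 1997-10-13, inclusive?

21

Occurrences land 4·i days after 1997-07-17 for i = 0, 1, 2, …
1997-07-25 is 8 days after the start; 8 ÷ 4 = 2 remainder 0. First occurrence in the window: #3 on 1997-07-25 (2×4 = 8 days in).
1997-10-13 is 88 days after the start; 88 ÷ 4 = 22 remainder 0. Last occurrence in the window: #23 on 1997-10-13.
Occurrences #3 through #23: 21 in total.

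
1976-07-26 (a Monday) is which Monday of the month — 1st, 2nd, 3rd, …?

Day 26 falls in week ⌈26/7⌉ of the month.
Days 1–7 hold the 1st Monday, 8–14 the 2nd, 15–21 the 3rd, 22–28 the 4th, 29–31 the 5th.
26 is in the range for the 4th.

4th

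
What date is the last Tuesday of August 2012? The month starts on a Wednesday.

August 28, 2012

August 2012 begins on a Wednesday, so the first Tuesday is August 7 (6 days later).
August 2012 has 31 days. Adding weeks: 7, 14, 21, 28 — the last one ≤ 31 is the 28th.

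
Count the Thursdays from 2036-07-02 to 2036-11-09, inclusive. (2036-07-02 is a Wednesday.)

2036-07-02 is a Wednesday; the first Thursday on or after it is 2036-07-03 (1 day later).
From 2036-07-03 to 2036-11-09: 28 + 31 + 30 + 31 + 9 = 129 days (rest of July, August, September, October, November).
129 ÷ 7 = 18 full weeks with remainder 3, so 18 more Thursdays after the first → 19.

19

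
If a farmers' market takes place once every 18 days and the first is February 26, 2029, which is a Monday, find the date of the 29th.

July 15, 2030

The 29th occurrence is 28 intervals after the first: 28 × 18 = 504 days after February 26, 2029.
February has 28 days — 2 days to the end of February leaves 502.
From end of February to end of 2029 is 306 days (196 left).
January has 31 days (165 left).
February has 28 days (137 left).
March has 31 days (106 left).
April has 30 days (76 left).
May has 31 days (45 left).
June has 30 days (15 left).
15 days into July → July 15, 2030.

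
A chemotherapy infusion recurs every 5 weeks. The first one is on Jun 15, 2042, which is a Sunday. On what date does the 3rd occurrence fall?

The 3rd occurrence is 2 intervals after the first: 2 × 35 = 70 days after Jun 15, 2042.
Jun has 30 days — 15 days to the end of Jun leaves 55.
Jul has 31 days (24 left).
24 days into Aug → Aug 24, 2042.

Aug 24, 2042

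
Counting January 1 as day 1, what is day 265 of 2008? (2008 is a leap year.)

January has 31 days (265 − 31 = 234 remain).
February has 29 days (234 − 29 = 205 remain).
March has 31 days (205 − 31 = 174 remain).
April has 30 days (174 − 30 = 144 remain).
May has 31 days (144 − 31 = 113 remain).
June has 30 days (113 − 30 = 83 remain).
July has 31 days (83 − 31 = 52 remain).
August has 31 days (52 − 31 = 21 remain).
21 into September → September 21.

September 21, 2008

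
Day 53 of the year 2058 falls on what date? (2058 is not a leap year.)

Jan has 31 days (53 − 31 = 22 remain).
22 into Feb → Feb 22.

Feb 22, 2058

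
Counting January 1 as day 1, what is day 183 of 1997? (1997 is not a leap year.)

1997-07-02

January has 31 days (183 − 31 = 152 remain).
February has 28 days (152 − 28 = 124 remain).
March has 31 days (124 − 31 = 93 remain).
April has 30 days (93 − 30 = 63 remain).
May has 31 days (63 − 31 = 32 remain).
June has 30 days (32 − 30 = 2 remain).
2 into July → July 2.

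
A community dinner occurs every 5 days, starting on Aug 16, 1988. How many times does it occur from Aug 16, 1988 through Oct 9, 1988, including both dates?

11

Occurrences land 5·i days after Aug 16, 1988 for i = 0, 1, 2, …
The window opens on the start date, so the first occurrence inside is #1 on Aug 16, 1988.
Oct 9, 1988 is 54 days after the start; 54 ÷ 5 = 10 remainder 4. Last occurrence in the window: #11 on Oct 5, 1988.
Occurrences #1 through #11: 11 in total.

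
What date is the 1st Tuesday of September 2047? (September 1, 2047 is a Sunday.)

September 2047 begins on a Sunday, so the first Tuesday is September 3 (2 days later).

September 3, 2047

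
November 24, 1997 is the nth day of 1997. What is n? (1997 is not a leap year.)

328

Days in months before November: 31 + 28 + 31 + 30 + 31 + 30 + 31 + 31 + 30 + 31 = 304.
Plus 24 days into November → day 328.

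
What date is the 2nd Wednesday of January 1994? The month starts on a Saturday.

January 1994 begins on a Saturday, so the first Wednesday is January 5 (4 days later).
The 2nd Wednesday is 1 weeks later: 5 + 7 = 12.

1994-01-12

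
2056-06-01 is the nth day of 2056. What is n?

153

Days in months before June: 31 + 29 + 31 + 30 + 31 = 152.
Plus 1 day into June → day 153.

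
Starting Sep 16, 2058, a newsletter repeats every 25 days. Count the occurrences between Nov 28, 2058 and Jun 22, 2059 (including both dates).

9

Occurrences land 25·i days after Sep 16, 2058 for i = 0, 1, 2, …
Nov 28, 2058 is 73 days after the start; 73 ÷ 25 = 2 remainder 23; since the remainder is 23, round up to i = 3. First occurrence in the window: #4 on Nov 30, 2058 (3×25 = 75 days in).
Jun 22, 2059 is 279 days after the start; 279 ÷ 25 = 11 remainder 4. Last occurrence in the window: #12 on Jun 18, 2059.
Occurrences #4 through #12: 9 in total.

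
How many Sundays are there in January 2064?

4

January 1, 2064 is a Tuesday; the first Sunday on or after it is January 6, 2064 (5 days later).
From January 6, 2064 to January 31, 2064 is 31 − 6 = 25 days.
25 ÷ 7 = 3 full weeks with remainder 4, so 3 more Sundays after the first → 4.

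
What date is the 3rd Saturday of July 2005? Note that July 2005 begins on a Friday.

July 2005 begins on a Friday, so the first Saturday is July 2 (1 day later).
The 3rd Saturday is 2 weeks later: 2 + 14 = 16.

2005-07-16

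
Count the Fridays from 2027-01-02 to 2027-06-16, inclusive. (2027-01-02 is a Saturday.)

23

2027-01-02 is a Saturday; the first Friday on or after it is 2027-01-08 (6 days later).
From 2027-01-08 to 2027-06-16: 23 + 28 + 31 + 30 + 31 + 16 = 159 days (rest of January, February, March, April, May, June).
159 ÷ 7 = 22 full weeks with remainder 5, so 22 more Fridays after the first → 23.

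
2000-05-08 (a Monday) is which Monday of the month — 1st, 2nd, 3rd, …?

2nd

Day 8 falls in week ⌈8/7⌉ of the month.
Days 1–7 hold the 1st Monday, 8–14 the 2nd, 15–21 the 3rd, 22–28 the 4th, 29–31 the 5th.
8 is in the range for the 2nd.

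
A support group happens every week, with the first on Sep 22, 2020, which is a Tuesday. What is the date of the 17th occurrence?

The 17th occurrence is 16 intervals after the first: 16 × 7 = 112 days after Sep 22, 2020.
Sep has 30 days — 8 days to the end of Sep leaves 104.
Oct has 31 days (73 left).
Nov has 30 days (43 left).
Dec has 31 days (12 left).
12 days into Jan → Jan 12, 2021.

Jan 12, 2021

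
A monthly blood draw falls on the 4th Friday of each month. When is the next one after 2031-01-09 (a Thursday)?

2031-01-24

January 2031 starts on a Wednesday; its first Friday is the 3rd, so the 4th Friday is the 24th — 2031-01-24.
2031-01-24 is after 2031-01-09, so that is the next one.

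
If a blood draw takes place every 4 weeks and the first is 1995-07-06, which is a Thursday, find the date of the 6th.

1995-11-23

The 6th occurrence is 5 intervals after the first: 5 × 28 = 140 days after 1995-07-06.
July has 31 days — 25 days to the end of July leaves 115.
August has 31 days (84 left).
September has 30 days (54 left).
October has 31 days (23 left).
23 days into November → 1995-11-23.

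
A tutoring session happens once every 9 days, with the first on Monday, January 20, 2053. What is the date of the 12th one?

The 12th occurrence is 11 intervals after the first: 11 × 9 = 99 days after January 20, 2053.
January has 31 days — 11 days to the end of January leaves 88.
February has 28 days (60 left).
March has 31 days (29 left).
29 days into April → April 29, 2053.

April 29, 2053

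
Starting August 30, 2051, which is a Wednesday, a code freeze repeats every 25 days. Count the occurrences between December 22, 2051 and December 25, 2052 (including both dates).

Occurrences land 25·i days after August 30, 2051 for i = 0, 1, 2, …
December 22, 2051 is 114 days after the start; 114 ÷ 25 = 4 remainder 14; since the remainder is 14, round up to i = 5. First occurrence in the window: #6 on January 2, 2052 (5×25 = 125 days in).
December 25, 2052 is 483 days after the start; 483 ÷ 25 = 19 remainder 8. Last occurrence in the window: #20 on December 17, 2052.
Occurrences #6 through #20: 15 in total.

15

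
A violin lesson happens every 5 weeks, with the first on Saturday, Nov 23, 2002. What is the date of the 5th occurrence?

Apr 12, 2003

The 5th occurrence is 4 intervals after the first: 4 × 35 = 140 days after Nov 23, 2002.
Nov has 30 days — 7 days to the end of Nov leaves 133.
Dec has 31 days (102 left).
Jan has 31 days (71 left).
Feb has 28 days (43 left).
Mar has 31 days (12 left).
12 days into Apr → Apr 12, 2003.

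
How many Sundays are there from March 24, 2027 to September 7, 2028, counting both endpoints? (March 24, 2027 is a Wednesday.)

76

March 24, 2027 is a Wednesday; the first Sunday on or after it is March 28, 2027 (4 days later).
From March 28, 2027 to September 7, 2028: 278 + 251 = 529 days (rest of 2027, to September 7, 2028 in 2028).
529 ÷ 7 = 75 full weeks with remainder 4, so 75 more Sundays after the first → 76.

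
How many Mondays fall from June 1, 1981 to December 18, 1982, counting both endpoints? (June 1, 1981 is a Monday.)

June 1, 1981 is a Monday; the first Monday on or after it is June 1, 1981.
From June 1, 1981 to December 18, 1982: 213 + 352 = 565 days (rest of 1981, to December 18, 1982 in 1982).
565 ÷ 7 = 80 full weeks with remainder 5, so 80 more Mondays after the first → 81.

81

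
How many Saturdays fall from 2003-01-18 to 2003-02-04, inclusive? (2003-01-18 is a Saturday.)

3

2003-01-18 is a Saturday; the first Saturday on or after it is 2003-01-18.
From 2003-01-18 to 2003-02-04: 13 + 4 = 17 days (rest of January, February).
17 ÷ 7 = 2 full weeks with remainder 3, so 2 more Saturdays after the first → 3.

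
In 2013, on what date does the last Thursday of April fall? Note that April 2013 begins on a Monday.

April 25, 2013

April 2013 begins on a Monday, so the first Thursday is April 4 (3 days later).
April 2013 has 30 days. Adding weeks: 4, 11, 18, 25 — the last one ≤ 30 is the 25th.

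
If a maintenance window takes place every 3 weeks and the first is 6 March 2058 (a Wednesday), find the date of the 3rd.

The 3rd occurrence is 2 intervals after the first: 2 × 21 = 42 days after 6 March 2058.
March has 31 days — 25 days to the end of March leaves 17.
17 days into April → 17 April 2058.

17 April 2058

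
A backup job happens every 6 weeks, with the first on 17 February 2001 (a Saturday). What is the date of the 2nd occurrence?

31 March 2001

The 2nd occurrence is 1 interval after the first: 1 × 42 = 42 days after 17 February 2001.
February has 28 days — 11 days to the end of February leaves 31.
31 days into March → 31 March 2001.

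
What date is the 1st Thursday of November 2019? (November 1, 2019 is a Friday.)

November 2019 begins on a Friday, so the first Thursday is November 7 (6 days later).

7 November 2019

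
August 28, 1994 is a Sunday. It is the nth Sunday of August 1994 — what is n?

Day 28 falls in week ⌈28/7⌉ of the month.
Days 1–7 hold the 1st Sunday, 8–14 the 2nd, 15–21 the 3rd, 22–28 the 4th, 29–31 the 5th.
28 is in the range for the 4th.

4th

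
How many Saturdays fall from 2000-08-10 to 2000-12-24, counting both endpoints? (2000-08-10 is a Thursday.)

20

2000-08-10 is a Thursday; the first Saturday on or after it is 2000-08-12 (2 days later).
From 2000-08-12 to 2000-12-24: 19 + 30 + 31 + 30 + 24 = 134 days (rest of August, September, October, November, December).
134 ÷ 7 = 19 full weeks with remainder 1, so 19 more Saturdays after the first → 20.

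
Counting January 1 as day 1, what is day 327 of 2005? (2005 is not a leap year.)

January has 31 days (327 − 31 = 296 remain).
February has 28 days (296 − 28 = 268 remain).
March has 31 days (268 − 31 = 237 remain).
April has 30 days (237 − 30 = 207 remain).
May has 31 days (207 − 31 = 176 remain).
June has 30 days (176 − 30 = 146 remain).
July has 31 days (146 − 31 = 115 remain).
August has 31 days (115 − 31 = 84 remain).
September has 30 days (84 − 30 = 54 remain).
October has 31 days (54 − 31 = 23 remain).
23 into November → November 23.

23 November 2005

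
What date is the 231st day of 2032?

18 August 2032

January has 31 days (231 − 31 = 200 remain).
February has 29 days (200 − 29 = 171 remain).
March has 31 days (171 − 31 = 140 remain).
April has 30 days (140 − 30 = 110 remain).
May has 31 days (110 − 31 = 79 remain).
June has 30 days (79 − 30 = 49 remain).
July has 31 days (49 − 31 = 18 remain).
18 into August → August 18.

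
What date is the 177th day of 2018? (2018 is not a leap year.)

Jun 26, 2018

Jan has 31 days (177 − 31 = 146 remain).
Feb has 28 days (146 − 28 = 118 remain).
Mar has 31 days (118 − 31 = 87 remain).
Apr has 30 days (87 − 30 = 57 remain).
May has 31 days (57 − 31 = 26 remain).
26 into Jun → Jun 26.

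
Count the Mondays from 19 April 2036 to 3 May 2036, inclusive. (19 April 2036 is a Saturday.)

19 April 2036 is a Saturday; the first Monday on or after it is 21 April 2036 (2 days later).
From 21 April 2036 to 3 May 2036: 9 + 3 = 12 days (rest of April, May).
12 ÷ 7 = 1 full weeks with remainder 5, so 1 more Mondays after the first → 2.

2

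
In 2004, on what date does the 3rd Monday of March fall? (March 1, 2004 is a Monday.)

15 March 2004

March 2004 begins on a Monday, so the first Monday is March 1.
The 3rd Monday is 2 weeks later: 1 + 14 = 15.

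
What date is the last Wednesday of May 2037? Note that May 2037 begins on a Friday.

May 2037 begins on a Friday, so the first Wednesday is May 6 (5 days later).
May 2037 has 31 days. Adding weeks: 6, 13, 20, 27 — the last one ≤ 31 is the 27th.

May 27, 2037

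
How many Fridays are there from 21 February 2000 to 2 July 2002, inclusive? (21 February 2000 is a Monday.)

123

21 February 2000 is a Monday; the first Friday on or after it is 25 February 2000 (4 days later).
From 25 February 2000 to 2 July 2002: 310 + 365 + 183 = 858 days (rest of 2000, 2001, to 2 July 2002 in 2002).
858 ÷ 7 = 122 full weeks with remainder 4, so 122 more Fridays after the first → 123.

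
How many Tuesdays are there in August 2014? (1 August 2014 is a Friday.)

4

1 August 2014 is a Friday; the first Tuesday on or after it is 5 August 2014 (4 days later).
From 5 August 2014 to 31 August 2014 is 31 − 5 = 26 days.
26 ÷ 7 = 3 full weeks with remainder 5, so 3 more Tuesdays after the first → 4.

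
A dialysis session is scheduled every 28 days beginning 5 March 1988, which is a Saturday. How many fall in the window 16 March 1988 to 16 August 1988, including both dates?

5

Occurrences land 28·i days after 5 March 1988 for i = 0, 1, 2, …
16 March 1988 is 11 days after the start; 11 ÷ 28 = 0 remainder 11; since the remainder is 11, round up to i = 1. First occurrence in the window: #2 on 2 April 1988 (1×28 = 28 days in).
16 August 1988 is 164 days after the start; 164 ÷ 28 = 5 remainder 24. Last occurrence in the window: #6 on 23 July 1988.
Occurrences #2 through #6: 5 in total.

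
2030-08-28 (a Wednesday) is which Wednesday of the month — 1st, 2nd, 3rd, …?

4th

Day 28 falls in week ⌈28/7⌉ of the month.
Days 1–7 hold the 1st Wednesday, 8–14 the 2nd, 15–21 the 3rd, 22–28 the 4th, 29–31 the 5th.
28 is in the range for the 4th.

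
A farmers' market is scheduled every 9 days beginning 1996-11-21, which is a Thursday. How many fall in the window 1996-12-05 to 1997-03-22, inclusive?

12

Occurrences land 9·i days after 1996-11-21 for i = 0, 1, 2, …
1996-12-05 is 14 days after the start; 14 ÷ 9 = 1 remainder 5; since the remainder is 5, round up to i = 2. First occurrence in the window: #3 on 1996-12-09 (2×9 = 18 days in).
1997-03-22 is 121 days after the start; 121 ÷ 9 = 13 remainder 4. Last occurrence in the window: #14 on 1997-03-18.
Occurrences #3 through #14: 12 in total.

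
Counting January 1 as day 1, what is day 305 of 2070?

1 November 2070

January has 31 days (305 − 31 = 274 remain).
February has 28 days (274 − 28 = 246 remain).
March has 31 days (246 − 31 = 215 remain).
April has 30 days (215 − 30 = 185 remain).
May has 31 days (185 − 31 = 154 remain).
June has 30 days (154 − 30 = 124 remain).
July has 31 days (124 − 31 = 93 remain).
August has 31 days (93 − 31 = 62 remain).
September has 30 days (62 − 30 = 32 remain).
October has 31 days (32 − 31 = 1 remain).
1 into November → November 1.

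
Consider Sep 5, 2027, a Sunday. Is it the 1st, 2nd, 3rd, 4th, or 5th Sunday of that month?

1st

Day 5 falls in week ⌈5/7⌉ of the month.
Days 1–7 hold the 1st Sunday, 8–14 the 2nd, 15–21 the 3rd, 22–28 the 4th, 29–31 the 5th.
5 is in the range for the 1st.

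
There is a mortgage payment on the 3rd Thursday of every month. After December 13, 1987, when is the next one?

December 17, 1987

December 1987 starts on a Tuesday; its first Thursday is the 3rd, so the 3rd Thursday is the 17th — December 17, 1987.
December 17, 1987 is after December 13, 1987, so that is the next one.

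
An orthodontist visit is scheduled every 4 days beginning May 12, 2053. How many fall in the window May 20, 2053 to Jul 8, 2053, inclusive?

Occurrences land 4·i days after May 12, 2053 for i = 0, 1, 2, …
May 20, 2053 is 8 days after the start; 8 ÷ 4 = 2 remainder 0. First occurrence in the window: #3 on May 20, 2053 (2×4 = 8 days in).
Jul 8, 2053 is 57 days after the start; 57 ÷ 4 = 14 remainder 1. Last occurrence in the window: #15 on Jul 7, 2053.
Occurrences #3 through #15: 13 in total.

13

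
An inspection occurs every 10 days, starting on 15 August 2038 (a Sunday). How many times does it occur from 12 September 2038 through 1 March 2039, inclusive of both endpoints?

17

Occurrences land 10·i days after 15 August 2038 for i = 0, 1, 2, …
12 September 2038 is 28 days after the start; 28 ÷ 10 = 2 remainder 8; since the remainder is 8, round up to i = 3. First occurrence in the window: #4 on 14 September 2038 (3×10 = 30 days in).
1 March 2039 is 198 days after the start; 198 ÷ 10 = 19 remainder 8. Last occurrence in the window: #20 on 21 February 2039.
Occurrences #4 through #20: 17 in total.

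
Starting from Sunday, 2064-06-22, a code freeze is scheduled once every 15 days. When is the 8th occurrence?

2064-10-05

The 8th occurrence is 7 intervals after the first: 7 × 15 = 105 days after 2064-06-22.
June has 30 days — 8 days to the end of June leaves 97.
July has 31 days (66 left).
August has 31 days (35 left).
September has 30 days (5 left).
5 days into October → 2064-10-05.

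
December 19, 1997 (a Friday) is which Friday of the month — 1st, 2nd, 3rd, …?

Day 19 falls in week ⌈19/7⌉ of the month.
Days 1–7 hold the 1st Friday, 8–14 the 2nd, 15–21 the 3rd, 22–28 the 4th, 29–31 the 5th.
19 is in the range for the 3rd.

3rd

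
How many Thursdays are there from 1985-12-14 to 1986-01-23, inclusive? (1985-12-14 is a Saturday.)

1985-12-14 is a Saturday; the first Thursday on or after it is 1985-12-19 (5 days later).
From 1985-12-19 to 1986-01-23: 12 + 23 = 35 days (rest of December, January).
35 ÷ 7 = 5 full weeks with remainder 0, so 5 more Thursdays after the first → 6.

6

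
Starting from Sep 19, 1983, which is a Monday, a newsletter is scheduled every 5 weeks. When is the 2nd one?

Oct 24, 1983

The 2nd occurrence is 1 interval after the first: 1 × 35 = 35 days after Sep 19, 1983.
Sep has 30 days — 11 days to the end of Sep leaves 24.
24 days into Oct → Oct 24, 1983.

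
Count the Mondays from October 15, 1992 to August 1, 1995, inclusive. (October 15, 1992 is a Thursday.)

146

October 15, 1992 is a Thursday; the first Monday on or after it is October 19, 1992 (4 days later).
From October 19, 1992 to August 1, 1995: 73 + 365 + 365 + 213 = 1016 days (rest of 1992, 1993, 1994, to August 1, 1995 in 1995).
1016 ÷ 7 = 145 full weeks with remainder 1, so 145 more Mondays after the first → 146.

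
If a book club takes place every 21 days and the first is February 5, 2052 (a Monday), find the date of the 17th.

The 17th occurrence is 16 intervals after the first: 16 × 21 = 336 days after February 5, 2052.
February has 29 days — 24 days to the end of February leaves 312.
March has 31 days (281 left).
April has 30 days (251 left).
May has 31 days (220 left).
June has 30 days (190 left).
July has 31 days (159 left).
August has 31 days (128 left).
September has 30 days (98 left).
October has 31 days (67 left).
November has 30 days (37 left).
December has 31 days (6 left).
6 days into January → January 6, 2053.

January 6, 2053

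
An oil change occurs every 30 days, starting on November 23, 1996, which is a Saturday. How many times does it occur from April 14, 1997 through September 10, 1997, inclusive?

5

Occurrences land 30·i days after November 23, 1996 for i = 0, 1, 2, …
April 14, 1997 is 142 days after the start; 142 ÷ 30 = 4 remainder 22; since the remainder is 22, round up to i = 5. First occurrence in the window: #6 on April 22, 1997 (5×30 = 150 days in).
September 10, 1997 is 291 days after the start; 291 ÷ 30 = 9 remainder 21. Last occurrence in the window: #10 on August 20, 1997.
Occurrences #6 through #10: 5 in total.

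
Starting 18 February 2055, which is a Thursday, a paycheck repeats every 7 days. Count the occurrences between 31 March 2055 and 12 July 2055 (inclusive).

Occurrences land 7·i days after 18 February 2055 for i = 0, 1, 2, …
31 March 2055 is 41 days after the start; 41 ÷ 7 = 5 remainder 6; since the remainder is 6, round up to i = 6. First occurrence in the window: #7 on 1 April 2055 (6×7 = 42 days in).
12 July 2055 is 144 days after the start; 144 ÷ 7 = 20 remainder 4. Last occurrence in the window: #21 on 8 July 2055.
Occurrences #7 through #21: 15 in total.

15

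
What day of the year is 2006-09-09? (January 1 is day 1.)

Days in months before September: 31 + 28 + 31 + 30 + 31 + 30 + 31 + 31 = 243.
Plus 9 days into September → day 252.

252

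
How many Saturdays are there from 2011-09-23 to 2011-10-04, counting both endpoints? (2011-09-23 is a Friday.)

2011-09-23 is a Friday; the first Saturday on or after it is 2011-09-24 (1 day later).
From 2011-09-24 to 2011-10-04: 6 + 4 = 10 days (rest of September, October).
10 ÷ 7 = 1 full weeks with remainder 3, so 1 more Saturdays after the first → 2.

2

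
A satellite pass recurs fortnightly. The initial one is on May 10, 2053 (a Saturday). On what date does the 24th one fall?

The 24th occurrence is 23 intervals after the first: 23 × 14 = 322 days after May 10, 2053.
May has 31 days — 21 days to the end of May leaves 301.
June has 30 days (271 left).
July has 31 days (240 left).
August has 31 days (209 left).
September has 30 days (179 left).
October has 31 days (148 left).
November has 30 days (118 left).
December has 31 days (87 left).
January has 31 days (56 left).
February has 28 days (28 left).
28 days into March → March 28, 2054.

March 28, 2054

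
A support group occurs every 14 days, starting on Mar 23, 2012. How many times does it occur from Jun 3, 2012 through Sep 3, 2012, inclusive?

6

Occurrences land 14·i days after Mar 23, 2012 for i = 0, 1, 2, …
Jun 3, 2012 is 72 days after the start; 72 ÷ 14 = 5 remainder 2; since the remainder is 2, round up to i = 6. First occurrence in the window: #7 on Jun 15, 2012 (6×14 = 84 days in).
Sep 3, 2012 is 164 days after the start; 164 ÷ 14 = 11 remainder 10. Last occurrence in the window: #12 on Aug 24, 2012.
Occurrences #7 through #12: 6 in total.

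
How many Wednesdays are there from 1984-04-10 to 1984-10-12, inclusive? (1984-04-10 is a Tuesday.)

27

1984-04-10 is a Tuesday; the first Wednesday on or after it is 1984-04-11 (1 day later).
From 1984-04-11 to 1984-10-12: 19 + 31 + 30 + 31 + 31 + 30 + 12 = 184 days (rest of April, May, June, July, August, September, October).
184 ÷ 7 = 26 full weeks with remainder 2, so 26 more Wednesdays after the first → 27.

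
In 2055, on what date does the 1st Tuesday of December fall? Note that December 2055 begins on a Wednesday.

December 2055 begins on a Wednesday, so the first Tuesday is December 7 (6 days later).

7 December 2055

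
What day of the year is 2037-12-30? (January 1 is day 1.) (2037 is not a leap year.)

364

Days in months before December: 31 + 28 + 31 + 30 + 31 + 30 + 31 + 31 + 30 + 31 + 30 = 334.
Plus 30 days into December → day 364.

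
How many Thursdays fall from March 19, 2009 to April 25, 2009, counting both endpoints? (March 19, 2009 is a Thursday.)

March 19, 2009 is a Thursday; the first Thursday on or after it is March 19, 2009.
From March 19, 2009 to April 25, 2009: 12 + 25 = 37 days (rest of March, April).
37 ÷ 7 = 5 full weeks with remainder 2, so 5 more Thursdays after the first → 6.

6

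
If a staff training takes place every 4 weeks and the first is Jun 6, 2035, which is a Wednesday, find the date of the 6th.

Oct 24, 2035

The 6th occurrence is 5 intervals after the first: 5 × 28 = 140 days after Jun 6, 2035.
Jun has 30 days — 24 days to the end of Jun leaves 116.
Jul has 31 days (85 left).
Aug has 31 days (54 left).
Sep has 30 days (24 left).
24 days into Oct → Oct 24, 2035.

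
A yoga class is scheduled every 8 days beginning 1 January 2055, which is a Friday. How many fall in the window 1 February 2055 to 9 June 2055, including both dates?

16

Occurrences land 8·i days after 1 January 2055 for i = 0, 1, 2, …
1 February 2055 is 31 days after the start; 31 ÷ 8 = 3 remainder 7; since the remainder is 7, round up to i = 4. First occurrence in the window: #5 on 2 February 2055 (4×8 = 32 days in).
9 June 2055 is 159 days after the start; 159 ÷ 8 = 19 remainder 7. Last occurrence in the window: #20 on 2 June 2055.
Occurrences #5 through #20: 16 in total.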